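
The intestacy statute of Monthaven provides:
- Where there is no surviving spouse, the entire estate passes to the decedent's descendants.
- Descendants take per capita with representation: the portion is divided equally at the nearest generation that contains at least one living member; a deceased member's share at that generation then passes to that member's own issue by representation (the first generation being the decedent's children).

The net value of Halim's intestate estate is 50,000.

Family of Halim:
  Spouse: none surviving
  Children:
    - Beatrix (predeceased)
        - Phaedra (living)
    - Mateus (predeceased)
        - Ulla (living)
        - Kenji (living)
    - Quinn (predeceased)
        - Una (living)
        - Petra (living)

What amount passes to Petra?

Petra receives 10,000.

The entire 50,000 passes to the descendants.
No child survives, so the initial division is made at the grandchildren's generation.
That amount (50,000) is divided into 5 shares of 10,000: Phaedra, Ulla, Kenji, Una, and Petra each take 10,000.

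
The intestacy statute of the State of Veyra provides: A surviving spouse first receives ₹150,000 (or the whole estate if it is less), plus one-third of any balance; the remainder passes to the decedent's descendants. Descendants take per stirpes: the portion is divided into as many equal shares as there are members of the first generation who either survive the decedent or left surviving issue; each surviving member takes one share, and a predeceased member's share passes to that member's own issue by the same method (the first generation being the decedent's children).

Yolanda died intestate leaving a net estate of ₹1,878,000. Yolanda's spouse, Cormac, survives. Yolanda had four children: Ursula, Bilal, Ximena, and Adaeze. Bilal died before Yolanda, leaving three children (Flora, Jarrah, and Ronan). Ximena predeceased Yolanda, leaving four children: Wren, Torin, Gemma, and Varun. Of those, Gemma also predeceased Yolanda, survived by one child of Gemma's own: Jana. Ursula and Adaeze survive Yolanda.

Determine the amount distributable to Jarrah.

Cormac first takes ₹150,000, leaving a balance of ₹1,728,000. Cormac then takes one-third of the balance (₹576,000), for a total of ₹726,000. The remaining ₹1,152,000 passes to the descendants.
The descendants' portion (₹1,152,000) is divided into 4 shares of ₹288,000: Ursula and Adaeze each take ₹288,000; Bilal's ₹288,000 share passes to Bilal's issue; Ximena's ₹288,000 share passes to Ximena's issue.
Bilal's share (₹288,000) is divided into 3 shares of ₹96,000: Flora, Jarrah, and Ronan each take ₹96,000.
Ximena's share (₹288,000) is divided into 4 shares of ₹72,000: Wren, Torin, and Varun each take ₹72,000; Gemma's ₹72,000 share passes to Gemma's issue.
Gemma's share (₹72,000) passes entirely to Jana.

Jarrah receives ₹96,000.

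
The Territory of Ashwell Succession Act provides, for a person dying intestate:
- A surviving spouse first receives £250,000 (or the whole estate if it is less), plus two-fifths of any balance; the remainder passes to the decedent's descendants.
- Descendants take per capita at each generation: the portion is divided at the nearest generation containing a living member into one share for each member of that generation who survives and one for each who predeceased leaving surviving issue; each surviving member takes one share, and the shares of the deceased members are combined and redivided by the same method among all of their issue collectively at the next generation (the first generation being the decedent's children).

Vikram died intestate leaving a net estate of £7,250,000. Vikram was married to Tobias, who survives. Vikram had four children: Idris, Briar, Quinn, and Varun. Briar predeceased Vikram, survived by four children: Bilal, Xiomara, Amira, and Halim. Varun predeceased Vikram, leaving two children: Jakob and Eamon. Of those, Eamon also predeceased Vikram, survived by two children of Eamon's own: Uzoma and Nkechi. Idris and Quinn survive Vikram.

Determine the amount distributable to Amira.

Amira receives £350,000.

Tobias first takes £250,000, leaving a balance of £7,000,000. Tobias then takes two-fifths of the balance (£2,800,000), for a total of £3,050,000. The remaining £4,200,000 passes to the descendants.
The descendants' portion (£4,200,000) is divided at the children's generation into 4 shares of £1,050,000. Idris and Quinn each take £1,050,000. The 2 shares of the deceased (Briar and Varun) are combined into a pool of £2,100,000.
That pool (£2,100,000) is divided at the grandchildren's generation into 6 shares of £350,000. Bilal, Xiomara, Amira, Halim, and Jakob each take £350,000. The remaining share for the deceased Eamon (£350,000) is carried to the next generation.
That pool (£350,000) is divided at the great-grandchildren's generation equally among Uzoma and Nkechi: £175,000 each.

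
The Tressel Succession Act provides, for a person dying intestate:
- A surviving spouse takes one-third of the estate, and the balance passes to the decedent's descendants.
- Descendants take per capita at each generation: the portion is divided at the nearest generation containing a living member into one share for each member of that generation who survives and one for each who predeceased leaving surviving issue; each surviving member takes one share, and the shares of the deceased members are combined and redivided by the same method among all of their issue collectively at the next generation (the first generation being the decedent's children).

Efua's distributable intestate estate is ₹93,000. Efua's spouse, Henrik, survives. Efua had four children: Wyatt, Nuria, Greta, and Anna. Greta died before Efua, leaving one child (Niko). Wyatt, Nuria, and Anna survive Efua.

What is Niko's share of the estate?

Niko receives ₹15,500.

Henrik takes one-third of ₹93,000 = ₹31,000. The remaining ₹62,000 passes to the descendants.
The descendants' portion (₹62,000) is divided at the children's generation into 4 shares of ₹15,500. Wyatt, Nuria, and Anna each take ₹15,500. The remaining share for the deceased Greta (₹15,500) is carried to the next generation.
That pool (₹15,500) passes entirely to Niko, the sole taker at the grandchildren's generation.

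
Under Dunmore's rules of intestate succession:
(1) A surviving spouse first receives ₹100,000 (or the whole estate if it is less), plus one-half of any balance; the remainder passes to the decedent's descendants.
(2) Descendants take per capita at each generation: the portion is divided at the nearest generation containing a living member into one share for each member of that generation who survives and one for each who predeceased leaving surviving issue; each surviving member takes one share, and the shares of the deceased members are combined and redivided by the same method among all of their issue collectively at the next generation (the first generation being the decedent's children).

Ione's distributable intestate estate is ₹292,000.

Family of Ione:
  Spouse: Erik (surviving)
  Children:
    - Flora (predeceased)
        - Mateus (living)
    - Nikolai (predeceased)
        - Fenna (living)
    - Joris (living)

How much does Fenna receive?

Fenna receives ₹32,000.

Erik first takes ₹100,000, leaving a balance of ₹192,000. Erik then takes one-half of the balance (₹96,000), for a total of ₹196,000. The remaining ₹96,000 passes to the descendants.
The descendants' portion (₹96,000) is divided at the children's generation into 3 shares of ₹32,000. Joris takes ₹32,000. The 2 shares of the deceased (Flora and Nikolai) are combined into a pool of ₹64,000.
That pool (₹64,000) is divided at the grandchildren's generation equally among Mateus and Fenna: ₹32,000 each.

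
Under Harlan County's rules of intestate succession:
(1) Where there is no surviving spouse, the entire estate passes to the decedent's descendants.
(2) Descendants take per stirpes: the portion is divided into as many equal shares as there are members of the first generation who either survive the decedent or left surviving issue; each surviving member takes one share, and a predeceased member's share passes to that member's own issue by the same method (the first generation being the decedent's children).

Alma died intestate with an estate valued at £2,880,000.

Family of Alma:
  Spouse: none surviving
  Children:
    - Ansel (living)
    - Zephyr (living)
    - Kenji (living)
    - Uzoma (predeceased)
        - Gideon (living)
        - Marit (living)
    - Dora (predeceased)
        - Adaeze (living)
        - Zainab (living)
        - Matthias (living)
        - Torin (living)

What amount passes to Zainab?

Zainab receives £144,000.

The entire £2,880,000 passes to the descendants.
That amount (£2,880,000) is divided into 5 shares of £576,000: Ansel, Zephyr, and Kenji each take £576,000; Uzoma's £576,000 share passes to Uzoma's issue; Dora's £576,000 share passes to Dora's issue.
Uzoma's share (£576,000) is divided into 2 shares of £288,000: Gideon and Marit each take £288,000.
Dora's share (£576,000) is divided into 4 shares of £144,000: Adaeze, Zainab, Matthias, and Torin each take £144,000.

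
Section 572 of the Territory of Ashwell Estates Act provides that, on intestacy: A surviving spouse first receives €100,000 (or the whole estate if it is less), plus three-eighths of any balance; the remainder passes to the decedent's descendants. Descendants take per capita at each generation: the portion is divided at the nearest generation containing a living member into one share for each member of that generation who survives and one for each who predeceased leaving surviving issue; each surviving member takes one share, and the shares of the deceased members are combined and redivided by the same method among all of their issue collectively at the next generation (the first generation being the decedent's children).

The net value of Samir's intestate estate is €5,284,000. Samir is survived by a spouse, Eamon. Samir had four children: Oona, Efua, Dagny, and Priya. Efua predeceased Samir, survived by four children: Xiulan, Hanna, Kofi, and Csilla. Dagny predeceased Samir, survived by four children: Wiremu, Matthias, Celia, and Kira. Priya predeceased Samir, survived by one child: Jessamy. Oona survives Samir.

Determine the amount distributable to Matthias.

Matthias receives €270,000.

Eamon first takes €100,000, leaving a balance of €5,184,000. Eamon then takes three-eighths of the balance (€1,944,000), for a total of €2,044,000. The remaining €3,240,000 passes to the descendants.
The descendants' portion (€3,240,000) is divided at the children's generation into 4 shares of €810,000. Oona takes €810,000. The 3 shares of the deceased (Efua, Dagny, and Priya) are combined into a pool of €2,430,000.
That pool (€2,430,000) is divided at the grandchildren's generation equally among Xiulan, Hanna, Kofi, Csilla, Wiremu, Matthias, Celia, Kira, and Jessamy: €270,000 each.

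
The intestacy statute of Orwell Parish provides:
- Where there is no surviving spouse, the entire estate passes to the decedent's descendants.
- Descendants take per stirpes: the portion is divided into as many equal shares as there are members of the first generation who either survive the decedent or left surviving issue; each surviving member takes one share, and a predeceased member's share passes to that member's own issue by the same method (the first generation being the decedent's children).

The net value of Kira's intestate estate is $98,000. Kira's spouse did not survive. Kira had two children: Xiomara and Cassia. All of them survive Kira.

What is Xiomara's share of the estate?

The entire $98,000 passes to the descendants.
That amount ($98,000) is divided into 2 shares of $49,000: Xiomara and Cassia each take $49,000.

Xiomara receives $49,000.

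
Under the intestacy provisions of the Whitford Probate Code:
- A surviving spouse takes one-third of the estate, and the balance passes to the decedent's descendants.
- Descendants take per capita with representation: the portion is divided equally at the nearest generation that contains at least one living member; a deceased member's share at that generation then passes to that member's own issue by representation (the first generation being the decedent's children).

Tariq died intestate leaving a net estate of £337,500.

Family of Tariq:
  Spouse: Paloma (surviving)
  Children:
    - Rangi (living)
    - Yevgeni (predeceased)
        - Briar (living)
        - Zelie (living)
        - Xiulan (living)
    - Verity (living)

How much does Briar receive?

Paloma takes one-third of £337,500 = £112,500. The remaining £225,000 passes to the descendants.
The descendants' portion (£225,000) is divided into 3 shares of £75,000: Rangi and Verity each take £75,000; Yevgeni's £75,000 share passes to Yevgeni's issue.
Yevgeni's share (£75,000) is divided into 3 shares of £25,000: Briar, Zelie, and Xiulan each take £25,000.

Briar receives £25,000.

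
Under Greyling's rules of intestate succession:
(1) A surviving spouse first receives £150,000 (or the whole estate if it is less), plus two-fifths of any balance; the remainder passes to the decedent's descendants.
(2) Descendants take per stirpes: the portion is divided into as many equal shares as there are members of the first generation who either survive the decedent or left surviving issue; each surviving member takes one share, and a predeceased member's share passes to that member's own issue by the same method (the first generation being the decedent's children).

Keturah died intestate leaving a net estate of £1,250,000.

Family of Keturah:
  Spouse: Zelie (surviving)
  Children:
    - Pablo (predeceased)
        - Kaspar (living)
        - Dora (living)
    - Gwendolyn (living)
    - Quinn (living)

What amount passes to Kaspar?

Kaspar receives £110,000.

Zelie first takes £150,000, leaving a balance of £1,100,000. Zelie then takes two-fifths of the balance (£440,000), for a total of £590,000. The remaining £660,000 passes to the descendants.
The descendants' portion (£660,000) is divided into 3 shares of £220,000: Gwendolyn and Quinn each take £220,000; Pablo's £220,000 share passes to Pablo's issue.
Pablo's share (£220,000) is divided into 2 shares of £110,000: Kaspar and Dora each take £110,000.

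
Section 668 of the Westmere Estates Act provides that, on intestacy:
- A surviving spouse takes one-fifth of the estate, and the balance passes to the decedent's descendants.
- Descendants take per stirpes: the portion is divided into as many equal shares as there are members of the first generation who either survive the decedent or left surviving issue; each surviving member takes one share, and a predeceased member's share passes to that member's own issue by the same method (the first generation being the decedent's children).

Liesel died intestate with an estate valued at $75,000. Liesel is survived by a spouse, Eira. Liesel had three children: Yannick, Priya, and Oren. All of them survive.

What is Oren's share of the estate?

Eira takes one-fifth of $75,000 = $15,000. The remaining $60,000 passes to the descendants.
The descendants' portion ($60,000) is divided into 3 shares of $20,000: Yannick, Priya, and Oren each take $20,000.

Oren receives $20,000.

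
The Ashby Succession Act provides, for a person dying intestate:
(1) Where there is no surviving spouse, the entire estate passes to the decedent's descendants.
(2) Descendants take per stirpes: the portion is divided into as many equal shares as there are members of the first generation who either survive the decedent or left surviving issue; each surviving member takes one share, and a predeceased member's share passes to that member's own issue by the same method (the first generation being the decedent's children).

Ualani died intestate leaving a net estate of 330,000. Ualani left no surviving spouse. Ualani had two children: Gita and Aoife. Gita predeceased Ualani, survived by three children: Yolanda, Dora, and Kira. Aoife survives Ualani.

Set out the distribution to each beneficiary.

The entire 330,000 passes to the descendants.
That amount (330,000) is divided into 2 shares of 165,000: Aoife takes 165,000; Gita's 165,000 share passes to Gita's issue.
Gita's share (165,000) is divided into 3 shares of 55,000: Yolanda, Dora, and Kira each take 55,000.

Yolanda: 55,000; Dora: 55,000; Kira: 55,000; Aoife: 165,000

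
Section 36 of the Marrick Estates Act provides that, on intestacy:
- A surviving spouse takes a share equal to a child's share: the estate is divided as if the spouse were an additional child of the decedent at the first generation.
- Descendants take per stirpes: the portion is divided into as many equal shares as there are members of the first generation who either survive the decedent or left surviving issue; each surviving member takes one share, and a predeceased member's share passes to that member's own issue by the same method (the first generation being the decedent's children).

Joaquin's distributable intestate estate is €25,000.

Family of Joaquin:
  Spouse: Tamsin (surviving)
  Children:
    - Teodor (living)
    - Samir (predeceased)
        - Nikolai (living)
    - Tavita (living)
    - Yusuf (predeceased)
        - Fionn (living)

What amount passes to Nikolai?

Nikolai receives €5,000.

The spouse counts as an additional share at the children's level, so there are 5 primary shares of €5,000. Tamsin takes one such share (€5,000).
The children's combined portion (€20,000) is divided into 4 shares of €5,000: Teodor and Tavita each take €5,000; Samir's €5,000 share passes to Samir's issue; Yusuf's €5,000 share passes to Yusuf's issue.
Samir's share (€5,000) passes entirely to Nikolai.
Yusuf's share (€5,000) passes entirely to Fionn.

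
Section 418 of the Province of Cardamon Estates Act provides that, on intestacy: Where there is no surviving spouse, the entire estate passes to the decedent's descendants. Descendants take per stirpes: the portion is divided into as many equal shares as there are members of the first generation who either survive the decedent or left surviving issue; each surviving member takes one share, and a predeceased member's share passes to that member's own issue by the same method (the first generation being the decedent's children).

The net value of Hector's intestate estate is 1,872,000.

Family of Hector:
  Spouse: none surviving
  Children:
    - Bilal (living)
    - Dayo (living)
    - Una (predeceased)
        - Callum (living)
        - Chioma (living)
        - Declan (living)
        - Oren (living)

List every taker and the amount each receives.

Bilal: 624,000; Dayo: 624,000; Callum: 156,000; Chioma: 156,000; Declan: 156,000; Oren: 156,000

The entire 1,872,000 passes to the descendants.
That amount (1,872,000) is divided into 3 shares of 624,000: Bilal and Dayo each take 624,000; Una's 624,000 share passes to Una's issue.
Una's share (624,000) is divided into 4 shares of 156,000: Callum, Chioma, Declan, and Oren each take 156,000.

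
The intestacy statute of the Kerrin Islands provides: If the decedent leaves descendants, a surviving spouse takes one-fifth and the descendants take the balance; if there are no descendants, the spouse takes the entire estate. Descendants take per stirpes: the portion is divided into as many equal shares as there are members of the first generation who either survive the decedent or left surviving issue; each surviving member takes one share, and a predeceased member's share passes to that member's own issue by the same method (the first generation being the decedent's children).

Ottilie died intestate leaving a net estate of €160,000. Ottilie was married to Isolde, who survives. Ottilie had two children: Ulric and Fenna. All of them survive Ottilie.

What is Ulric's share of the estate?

Ulric receives €64,000.

Isolde takes one-fifth of €160,000 = €32,000. The remaining €128,000 passes to the descendants.
The descendants' portion (€128,000) is divided into 2 shares of €64,000: Ulric and Fenna each take €64,000.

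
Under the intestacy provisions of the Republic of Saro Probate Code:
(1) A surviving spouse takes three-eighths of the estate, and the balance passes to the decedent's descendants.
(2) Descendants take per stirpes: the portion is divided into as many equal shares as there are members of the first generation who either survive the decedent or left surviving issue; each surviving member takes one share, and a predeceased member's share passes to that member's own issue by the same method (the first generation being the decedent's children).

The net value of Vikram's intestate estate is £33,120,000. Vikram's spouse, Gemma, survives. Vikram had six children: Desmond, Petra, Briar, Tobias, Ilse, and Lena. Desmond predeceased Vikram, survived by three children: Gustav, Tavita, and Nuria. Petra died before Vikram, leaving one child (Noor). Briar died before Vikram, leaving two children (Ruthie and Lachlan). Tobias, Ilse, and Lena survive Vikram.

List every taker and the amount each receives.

Gemma: £12,420,000; Gustav: £1,150,000; Tavita: £1,150,000; Nuria: £1,150,000; Noor: £3,450,000; Ruthie: £1,725,000; Lachlan: £1,725,000; Tobias: £3,450,000; Ilse: £3,450,000; Lena: £3,450,000

Gemma takes three-eighths of £33,120,000 = £12,420,000. The remaining £20,700,000 passes to the descendants.
The descendants' portion (£20,700,000) is divided into 6 shares of £3,450,000: Tobias, Ilse, and Lena each take £3,450,000; Desmond's £3,450,000 share passes to Desmond's issue; Petra's £3,450,000 share passes to Petra's issue; Briar's £3,450,000 share passes to Briar's issue.
Desmond's share (£3,450,000) is divided into 3 shares of £1,150,000: Gustav, Tavita, and Nuria each take £1,150,000.
Petra's share (£3,450,000) passes entirely to Noor.
Briar's share (£3,450,000) is divided into 2 shares of £1,725,000: Ruthie and Lachlan each take £1,725,000.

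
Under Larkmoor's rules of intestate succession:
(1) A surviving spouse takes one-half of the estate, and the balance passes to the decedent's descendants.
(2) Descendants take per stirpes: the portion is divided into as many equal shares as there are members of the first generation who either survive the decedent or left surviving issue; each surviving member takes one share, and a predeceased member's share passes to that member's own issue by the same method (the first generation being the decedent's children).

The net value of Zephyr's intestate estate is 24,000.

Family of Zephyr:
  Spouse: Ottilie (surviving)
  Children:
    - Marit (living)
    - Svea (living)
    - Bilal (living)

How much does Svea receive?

Ottilie takes one-half of 24,000 = 12,000. The remaining 12,000 passes to the descendants.
The descendants' portion (12,000) is divided into 3 shares of 4,000: Marit, Svea, and Bilal each take 4,000.

Svea receives 4,000.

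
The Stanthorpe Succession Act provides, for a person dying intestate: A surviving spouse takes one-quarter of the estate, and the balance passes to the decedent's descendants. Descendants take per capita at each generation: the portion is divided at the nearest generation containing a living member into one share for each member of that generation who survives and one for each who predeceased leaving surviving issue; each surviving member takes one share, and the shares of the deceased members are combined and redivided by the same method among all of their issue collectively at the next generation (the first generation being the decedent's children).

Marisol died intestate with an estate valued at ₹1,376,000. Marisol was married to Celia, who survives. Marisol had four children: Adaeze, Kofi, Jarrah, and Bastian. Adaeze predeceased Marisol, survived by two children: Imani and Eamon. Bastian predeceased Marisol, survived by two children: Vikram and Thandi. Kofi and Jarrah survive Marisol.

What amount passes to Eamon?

Eamon receives ₹129,000.

Celia takes one-quarter of ₹1,376,000 = ₹344,000. The remaining ₹1,032,000 passes to the descendants.
The descendants' portion (₹1,032,000) is divided at the children's generation into 4 shares of ₹258,000. Kofi and Jarrah each take ₹258,000. The 2 shares of the deceased (Adaeze and Bastian) are combined into a pool of ₹516,000.
That pool (₹516,000) is divided at the grandchildren's generation equally among Imani, Eamon, Vikram, and Thandi: ₹129,000 each.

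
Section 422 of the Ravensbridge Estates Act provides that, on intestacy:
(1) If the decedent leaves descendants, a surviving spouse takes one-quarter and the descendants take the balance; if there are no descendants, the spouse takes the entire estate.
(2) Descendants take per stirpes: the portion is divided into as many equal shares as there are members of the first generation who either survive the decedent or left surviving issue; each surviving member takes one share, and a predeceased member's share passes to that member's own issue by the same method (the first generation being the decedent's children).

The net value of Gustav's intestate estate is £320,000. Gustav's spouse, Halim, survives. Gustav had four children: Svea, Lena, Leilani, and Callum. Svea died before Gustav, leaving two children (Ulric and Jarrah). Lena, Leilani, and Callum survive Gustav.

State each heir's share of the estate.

Halim takes one-quarter of £320,000 = £80,000. The remaining £240,000 passes to the descendants.
The descendants' portion (£240,000) is divided into 4 shares of £60,000: Lena, Leilani, and Callum each take £60,000; Svea's £60,000 share passes to Svea's issue.
Svea's share (£60,000) is divided into 2 shares of £30,000: Ulric and Jarrah each take £30,000.

Halim: £80,000; Ulric: £30,000; Jarrah: £30,000; Lena: £60,000; Leilani: £60,000; Callum: £60,000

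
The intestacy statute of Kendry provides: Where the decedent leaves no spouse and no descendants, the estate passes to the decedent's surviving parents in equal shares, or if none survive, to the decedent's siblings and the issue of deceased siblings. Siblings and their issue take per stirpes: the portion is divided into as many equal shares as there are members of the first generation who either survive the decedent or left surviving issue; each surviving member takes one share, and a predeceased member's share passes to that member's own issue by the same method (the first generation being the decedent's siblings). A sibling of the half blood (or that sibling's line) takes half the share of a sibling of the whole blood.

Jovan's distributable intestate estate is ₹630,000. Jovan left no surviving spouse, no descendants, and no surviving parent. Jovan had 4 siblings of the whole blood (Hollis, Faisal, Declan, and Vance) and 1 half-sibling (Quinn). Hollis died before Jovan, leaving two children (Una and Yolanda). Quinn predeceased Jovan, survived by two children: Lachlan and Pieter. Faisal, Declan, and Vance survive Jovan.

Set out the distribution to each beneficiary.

Una: ₹70,000; Yolanda: ₹70,000; Faisal: ₹140,000; Declan: ₹140,000; Vance: ₹140,000; Lachlan: ₹35,000; Pieter: ₹35,000

The entire ₹630,000 passes to the siblings and their issue.
Counting each half-blood sibling's line as half a unit, there are 9/2 units in ₹630,000, so one unit is ₹140,000. Whole-blood lines (Hollis, Faisal, Declan, and Vance) take ₹140,000 each; half-blood lines (Quinn) take ₹70,000 each.
Hollis's share (₹140,000) is divided into 2 shares of ₹70,000: Una and Yolanda each take ₹70,000.
Quinn's share (₹70,000) is divided into 2 shares of ₹35,000: Lachlan and Pieter each take ₹35,000.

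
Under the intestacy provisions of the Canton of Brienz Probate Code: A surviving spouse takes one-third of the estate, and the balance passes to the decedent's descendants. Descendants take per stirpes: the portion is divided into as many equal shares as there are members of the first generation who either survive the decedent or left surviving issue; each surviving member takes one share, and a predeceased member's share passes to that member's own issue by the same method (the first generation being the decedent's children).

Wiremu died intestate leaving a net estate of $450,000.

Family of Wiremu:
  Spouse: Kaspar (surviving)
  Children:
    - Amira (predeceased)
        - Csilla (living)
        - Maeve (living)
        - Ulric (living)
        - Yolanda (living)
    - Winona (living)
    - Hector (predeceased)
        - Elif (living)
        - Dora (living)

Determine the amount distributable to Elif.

Kaspar takes one-third of $450,000 = $150,000. The remaining $300,000 passes to the descendants.
The descendants' portion ($300,000) is divided into 3 shares of $100,000: Winona takes $100,000; Amira's $100,000 share passes to Amira's issue; Hector's $100,000 share passes to Hector's issue.
Amira's share ($100,000) is divided into 4 shares of $25,000: Csilla, Maeve, Ulric, and Yolanda each take $25,000.
Hector's share ($100,000) is divided into 2 shares of $50,000: Elif and Dora each take $50,000.

Elif receives $50,000.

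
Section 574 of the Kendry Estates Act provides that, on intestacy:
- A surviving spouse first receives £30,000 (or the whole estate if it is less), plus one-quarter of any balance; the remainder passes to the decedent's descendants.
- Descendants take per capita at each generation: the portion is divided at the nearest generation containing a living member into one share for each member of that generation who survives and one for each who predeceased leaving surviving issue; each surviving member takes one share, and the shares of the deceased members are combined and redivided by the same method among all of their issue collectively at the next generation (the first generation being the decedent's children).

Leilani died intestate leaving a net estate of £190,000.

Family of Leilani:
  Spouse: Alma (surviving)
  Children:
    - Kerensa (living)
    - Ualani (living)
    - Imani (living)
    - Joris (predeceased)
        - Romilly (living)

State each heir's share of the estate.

Alma: £70,000; Kerensa: £30,000; Ualani: £30,000; Imani: £30,000; Romilly: £30,000

Alma first takes £30,000, leaving a balance of £160,000. Alma then takes one-quarter of the balance (£40,000), for a total of £70,000. The remaining £120,000 passes to the descendants.
The descendants' portion (£120,000) is divided at the children's generation into 4 shares of £30,000. Kerensa, Ualani, and Imani each take £30,000. The remaining share for the deceased Joris (£30,000) is carried to the next generation.
That pool (£30,000) passes entirely to Romilly, the sole taker at the grandchildren's generation.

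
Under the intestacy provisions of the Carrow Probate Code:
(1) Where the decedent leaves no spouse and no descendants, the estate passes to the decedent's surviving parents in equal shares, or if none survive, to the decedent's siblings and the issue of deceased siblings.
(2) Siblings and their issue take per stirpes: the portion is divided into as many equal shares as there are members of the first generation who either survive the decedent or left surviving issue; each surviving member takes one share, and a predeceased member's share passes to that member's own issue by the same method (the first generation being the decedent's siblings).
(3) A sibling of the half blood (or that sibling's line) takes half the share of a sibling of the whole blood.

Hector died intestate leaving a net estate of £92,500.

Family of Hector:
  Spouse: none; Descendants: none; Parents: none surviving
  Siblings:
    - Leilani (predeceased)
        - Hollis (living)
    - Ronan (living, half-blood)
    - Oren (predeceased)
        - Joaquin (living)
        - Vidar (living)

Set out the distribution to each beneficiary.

The entire £92,500 passes to the siblings and their issue.
Counting each half-blood sibling's line as half a unit, there are 5/2 units in £92,500, so one unit is £37,000. Whole-blood lines (Leilani and Oren) take £37,000 each; half-blood lines (Ronan) take £18,500 each.
Leilani's share (£37,000) passes entirely to Hollis.
Oren's share (£37,000) is divided into 2 shares of £18,500: Joaquin and Vidar each take £18,500.

Hollis: £37,000; Ronan: £18,500; Joaquin: £18,500; Vidar: £18,500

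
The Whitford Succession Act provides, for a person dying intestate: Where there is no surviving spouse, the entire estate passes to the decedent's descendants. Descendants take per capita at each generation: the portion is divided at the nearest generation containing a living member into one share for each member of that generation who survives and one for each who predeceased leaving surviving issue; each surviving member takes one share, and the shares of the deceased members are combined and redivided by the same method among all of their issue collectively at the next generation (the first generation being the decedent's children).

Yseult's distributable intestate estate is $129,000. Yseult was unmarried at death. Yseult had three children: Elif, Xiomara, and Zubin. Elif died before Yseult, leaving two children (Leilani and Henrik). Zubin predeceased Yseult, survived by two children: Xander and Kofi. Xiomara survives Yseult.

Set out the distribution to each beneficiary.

Leilani: $21,500; Henrik: $21,500; Xiomara: $43,000; Xander: $21,500; Kofi: $21,500

The entire $129,000 passes to the descendants.
That amount ($129,000) is divided at the children's generation into 3 shares of $43,000. Xiomara takes $43,000. The 2 shares of the deceased (Elif and Zubin) are combined into a pool of $86,000.
That pool ($86,000) is divided at the grandchildren's generation equally among Leilani, Henrik, Xander, and Kofi: $21,500 each.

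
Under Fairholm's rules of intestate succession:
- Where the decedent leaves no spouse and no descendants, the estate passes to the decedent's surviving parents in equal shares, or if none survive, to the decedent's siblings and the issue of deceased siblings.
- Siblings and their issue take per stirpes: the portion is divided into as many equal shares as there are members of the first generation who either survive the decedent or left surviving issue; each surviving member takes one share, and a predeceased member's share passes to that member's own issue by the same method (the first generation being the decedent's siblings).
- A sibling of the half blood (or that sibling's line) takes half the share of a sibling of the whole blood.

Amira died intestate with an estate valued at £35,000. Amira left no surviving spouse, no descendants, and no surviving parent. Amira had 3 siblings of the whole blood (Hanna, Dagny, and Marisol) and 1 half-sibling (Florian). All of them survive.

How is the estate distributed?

Hanna: £10,000; Dagny: £10,000; Marisol: £10,000; Florian: £5,000

The entire £35,000 passes to the siblings and their issue.
Counting each half-blood sibling's line as half a unit, there are 7/2 units in £35,000, so one unit is £10,000. Whole-blood lines (Hanna, Dagny, and Marisol) take £10,000 each; half-blood lines (Florian) take £5,000 each.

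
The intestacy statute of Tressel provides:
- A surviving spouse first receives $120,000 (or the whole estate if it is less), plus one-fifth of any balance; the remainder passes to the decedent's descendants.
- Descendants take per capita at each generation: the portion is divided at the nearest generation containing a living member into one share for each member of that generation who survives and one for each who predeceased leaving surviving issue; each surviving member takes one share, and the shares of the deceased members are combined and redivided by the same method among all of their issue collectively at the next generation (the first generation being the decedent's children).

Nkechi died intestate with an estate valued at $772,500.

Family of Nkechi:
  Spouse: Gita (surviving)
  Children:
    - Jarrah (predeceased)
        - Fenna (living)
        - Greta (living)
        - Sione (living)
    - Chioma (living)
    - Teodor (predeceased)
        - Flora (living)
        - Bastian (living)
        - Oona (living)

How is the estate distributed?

Gita first takes $120,000, leaving a balance of $652,500. Gita then takes one-fifth of the balance ($130,500), for a total of $250,500. The remaining $522,000 passes to the descendants.
The descendants' portion ($522,000) is divided at the children's generation into 3 shares of $174,000. Chioma takes $174,000. The 2 shares of the deceased (Jarrah and Teodor) are combined into a pool of $348,000.
That pool ($348,000) is divided at the grandchildren's generation equally among Fenna, Greta, Sione, Flora, Bastian, and Oona: $58,000 each.

Gita: $250,500; Fenna: $58,000; Greta: $58,000; Sione: $58,000; Chioma: $174,000; Flora: $58,000; Bastian: $58,000; Oona: $58,000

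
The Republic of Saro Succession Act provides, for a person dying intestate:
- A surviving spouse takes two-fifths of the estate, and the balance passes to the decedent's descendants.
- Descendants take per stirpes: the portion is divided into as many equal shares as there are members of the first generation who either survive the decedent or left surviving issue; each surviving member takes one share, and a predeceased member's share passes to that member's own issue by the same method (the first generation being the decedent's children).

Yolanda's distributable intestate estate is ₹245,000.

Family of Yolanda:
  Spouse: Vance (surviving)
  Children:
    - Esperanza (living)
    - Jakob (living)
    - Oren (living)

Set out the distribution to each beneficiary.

Vance takes two-fifths of ₹245,000 = ₹98,000. The remaining ₹147,000 passes to the descendants.
The descendants' portion (₹147,000) is divided into 3 shares of ₹49,000: Esperanza, Jakob, and Oren each take ₹49,000.

Vance: ₹98,000; Esperanza: ₹49,000; Jakob: ₹49,000; Oren: ₹49,000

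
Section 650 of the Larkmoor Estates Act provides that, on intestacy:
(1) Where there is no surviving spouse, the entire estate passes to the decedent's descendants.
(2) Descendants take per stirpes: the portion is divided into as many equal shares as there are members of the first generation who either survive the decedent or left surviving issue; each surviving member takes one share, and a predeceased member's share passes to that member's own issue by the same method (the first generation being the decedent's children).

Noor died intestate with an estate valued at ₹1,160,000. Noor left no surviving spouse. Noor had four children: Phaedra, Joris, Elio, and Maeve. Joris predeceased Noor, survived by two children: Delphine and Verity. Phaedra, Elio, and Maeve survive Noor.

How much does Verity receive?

The entire ₹1,160,000 passes to the descendants.
That amount (₹1,160,000) is divided into 4 shares of ₹290,000: Phaedra, Elio, and Maeve each take ₹290,000; Joris's ₹290,000 share passes to Joris's issue.
Joris's share (₹290,000) is divided into 2 shares of ₹145,000: Delphine and Verity each take ₹145,000.

Verity receives ₹145,000.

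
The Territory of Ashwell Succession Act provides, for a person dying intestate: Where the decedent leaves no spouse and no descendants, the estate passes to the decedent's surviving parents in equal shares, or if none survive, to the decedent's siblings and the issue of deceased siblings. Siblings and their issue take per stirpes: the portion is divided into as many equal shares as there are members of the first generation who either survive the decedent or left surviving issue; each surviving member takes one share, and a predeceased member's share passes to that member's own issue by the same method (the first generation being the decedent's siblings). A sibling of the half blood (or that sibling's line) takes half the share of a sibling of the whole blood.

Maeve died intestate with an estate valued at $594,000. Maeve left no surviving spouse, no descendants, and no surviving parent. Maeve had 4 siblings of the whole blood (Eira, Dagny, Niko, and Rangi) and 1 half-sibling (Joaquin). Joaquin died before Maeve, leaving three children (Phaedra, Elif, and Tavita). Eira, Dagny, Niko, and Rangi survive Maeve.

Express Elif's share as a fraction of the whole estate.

Elif receives 1/27 of the estate.

The entire $594,000 passes to the siblings and their issue.
Counting each half-blood sibling's line as half a unit, there are 9/2 units in $594,000, so one unit is $132,000. Whole-blood lines (Eira, Dagny, Niko, and Rangi) take $132,000 each; half-blood lines (Joaquin) take $66,000 each.
Joaquin's share ($66,000) is divided into 3 shares of $22,000: Phaedra, Elif, and Tavita each take $22,000.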